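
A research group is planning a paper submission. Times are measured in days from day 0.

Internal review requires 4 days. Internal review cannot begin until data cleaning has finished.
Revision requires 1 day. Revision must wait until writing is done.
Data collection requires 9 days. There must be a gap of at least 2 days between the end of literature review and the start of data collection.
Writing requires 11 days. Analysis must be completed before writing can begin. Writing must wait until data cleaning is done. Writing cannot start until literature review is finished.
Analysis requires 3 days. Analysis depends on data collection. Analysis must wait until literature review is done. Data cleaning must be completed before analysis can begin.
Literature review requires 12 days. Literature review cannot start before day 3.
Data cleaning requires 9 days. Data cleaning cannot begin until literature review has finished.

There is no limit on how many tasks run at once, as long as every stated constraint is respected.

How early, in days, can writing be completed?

40

Literature review waits on its own release at day 3, so it starts at day 3 and finishes at 3 + 12 = day 15.
Data cleaning cannot begin until literature review (finishes day 15). It runs from day 15 to 15 + 9 = day 24.
Data collection waits on literature review (finishes day 15, plus 2-day gap → day 17), so it starts at day 17 and finishes at 17 + 9 = day 26.
Analysis has to wait for data collection (finishes day 26); literature review (finishes day 15); data cleaning (finishes day 24). The latest of these is day 26, so analysis runs day 26 to 26 + 3 = day 29.
Writing needs all of analysis (finishes day 29); data cleaning (finishes day 24); literature review (finishes day 15). That puts its earliest start at day 29; it finishes at 29 + 11 = day 40.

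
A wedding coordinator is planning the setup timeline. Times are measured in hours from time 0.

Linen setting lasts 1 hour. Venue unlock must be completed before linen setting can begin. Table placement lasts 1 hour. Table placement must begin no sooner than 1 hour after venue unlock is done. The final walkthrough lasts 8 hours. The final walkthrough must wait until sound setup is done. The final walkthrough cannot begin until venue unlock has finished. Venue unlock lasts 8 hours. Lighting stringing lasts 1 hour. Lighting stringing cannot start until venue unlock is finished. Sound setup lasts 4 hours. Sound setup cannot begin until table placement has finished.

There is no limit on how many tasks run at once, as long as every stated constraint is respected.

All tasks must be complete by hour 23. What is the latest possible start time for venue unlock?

The final walkthrough has no dependents, so it just needs to finish by hour 23. Starting by 23 − 8 = hour 15 achieves that.
Sound setup has to be done before the final walkthrough (must start by hour 15). That means finishing by hour 15, i.e. starting by 15 − 4 = hour 11.
Table placement must finish before sound setup (must start by hour 11). With a 1-hour duration, table placement must start by 11 − 1 = hour 10.
Linen setting has no dependents, so it just needs to finish by hour 23. Starting by 23 − 1 = hour 22 achieves that.
Lighting stringing must finish by hour 23; it takes 1 hour, so it must start by 23 − 1 = hour 22.
Venue unlock must finish in time for table placement (must start by hour 10, minus 1-hour gap → hour 9); linen setting (must start by hour 22); lighting stringing (must start by hour 22); the final walkthrough (must start by hour 15). The tightest is hour 9, so venue unlock must start by 9 − 8 = hour 1.

1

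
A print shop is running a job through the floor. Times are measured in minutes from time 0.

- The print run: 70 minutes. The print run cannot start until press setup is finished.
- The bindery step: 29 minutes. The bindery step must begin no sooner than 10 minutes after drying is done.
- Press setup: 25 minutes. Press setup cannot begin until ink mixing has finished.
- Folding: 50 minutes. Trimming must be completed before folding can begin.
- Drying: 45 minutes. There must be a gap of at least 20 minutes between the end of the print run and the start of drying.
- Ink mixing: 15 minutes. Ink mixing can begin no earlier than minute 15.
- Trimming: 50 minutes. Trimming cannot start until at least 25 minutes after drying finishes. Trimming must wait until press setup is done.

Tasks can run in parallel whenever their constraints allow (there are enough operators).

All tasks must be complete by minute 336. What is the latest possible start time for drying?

166

To finish by minute 336, folding (duration 50) must start no later than minute 286.
Since folding (must start by minute 286) depends on it, trimming must finish by minute 286. Backing off its 50-minute duration gives a latest start of minute 236.
The bindery step has no dependents, so it just needs to finish by minute 336. Starting by 336 − 29 = minute 307 achieves that.
Drying feeds trimming (must start by minute 236, minus 25-minute gap → minute 211); the bindery step (must start by minute 307, minus 10-minute gap → minute 297). Taking the minimum, drying must finish by minute 211 and start by 211 − 45 = minute 166.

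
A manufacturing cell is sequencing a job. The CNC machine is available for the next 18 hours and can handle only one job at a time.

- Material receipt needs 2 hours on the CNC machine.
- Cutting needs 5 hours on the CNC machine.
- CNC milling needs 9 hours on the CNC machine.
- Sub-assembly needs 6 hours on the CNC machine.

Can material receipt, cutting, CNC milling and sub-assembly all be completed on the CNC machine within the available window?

Running back to back, the jobs need 2 + 5 + 9 + 6 = 22 hours on the CNC machine.
Since 22 > 18, they cannot all fit.

No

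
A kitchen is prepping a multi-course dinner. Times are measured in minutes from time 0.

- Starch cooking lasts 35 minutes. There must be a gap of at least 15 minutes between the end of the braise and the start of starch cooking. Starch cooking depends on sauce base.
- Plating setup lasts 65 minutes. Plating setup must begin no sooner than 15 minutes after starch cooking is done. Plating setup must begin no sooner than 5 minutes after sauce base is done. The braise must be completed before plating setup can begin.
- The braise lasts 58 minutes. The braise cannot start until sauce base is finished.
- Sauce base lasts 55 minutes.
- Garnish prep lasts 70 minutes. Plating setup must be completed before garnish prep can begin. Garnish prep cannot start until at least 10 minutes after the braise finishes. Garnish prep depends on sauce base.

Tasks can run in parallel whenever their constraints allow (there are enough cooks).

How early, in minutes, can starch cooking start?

Sauce base has no prerequisites, so it starts at minute 0 and finishes at minute 55.
The braise cannot begin until sauce base (finishes minute 55). It runs from minute 55 to 55 + 58 = minute 113.
Starch cooking waits on the braise (finishes minute 113, plus 15-minute gap → minute 128); sauce base (finishes minute 55). The latest of these is minute 128, which is the earliest starch cooking can start.

128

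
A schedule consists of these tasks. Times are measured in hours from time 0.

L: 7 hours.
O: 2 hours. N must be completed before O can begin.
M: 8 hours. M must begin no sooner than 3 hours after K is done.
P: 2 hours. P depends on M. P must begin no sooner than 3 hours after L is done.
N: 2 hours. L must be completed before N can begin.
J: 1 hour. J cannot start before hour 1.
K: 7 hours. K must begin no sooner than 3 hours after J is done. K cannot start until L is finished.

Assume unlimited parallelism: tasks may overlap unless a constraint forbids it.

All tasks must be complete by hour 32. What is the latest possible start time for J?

8

P has no dependents, so it just needs to finish by hour 32. Starting by 32 − 2 = hour 30 achieves that.
M has to be done before P (must start by hour 30). That means finishing by hour 30, i.e. starting by 30 − 8 = hour 22.
K must finish before M (must start by hour 22, minus 3-hour gap → hour 19). With a 7-hour duration, K must start by 19 − 7 = hour 12.
J must finish before K (must start by hour 12, minus 3-hour gap → hour 9). With a 1-hour duration, J must start by 9 − 1 = hour 8.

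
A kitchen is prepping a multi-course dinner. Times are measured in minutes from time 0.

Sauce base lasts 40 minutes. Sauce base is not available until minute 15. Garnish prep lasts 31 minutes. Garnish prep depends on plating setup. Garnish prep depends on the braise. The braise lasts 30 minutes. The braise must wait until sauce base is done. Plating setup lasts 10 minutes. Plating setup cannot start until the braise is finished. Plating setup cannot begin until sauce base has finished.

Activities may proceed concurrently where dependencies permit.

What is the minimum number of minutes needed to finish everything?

Sauce base cannot begin until its own release at minute 15. It runs from minute 15 to 15 + 40 = minute 55.
The braise waits on sauce base (finishes minute 55), so it starts at minute 55 and finishes at 55 + 30 = minute 85.
Plating setup has to wait for the braise (finishes minute 85); sauce base (finishes minute 55). The latest of these is minute 85, so plating setup runs minute 85 to 85 + 10 = minute 95.
For garnish prep: plating setup (finishes minute 95); the braise (finishes minute 85). Taking the maximum gives a start of minute 95, and it finishes at 95 + 31 = minute 126.
All tasks are finished once the last one completes. Finish times: Sauce base at 55, The braise at 85, Plating setup at 95, Garnish prep at 126. The latest is minute 126.

126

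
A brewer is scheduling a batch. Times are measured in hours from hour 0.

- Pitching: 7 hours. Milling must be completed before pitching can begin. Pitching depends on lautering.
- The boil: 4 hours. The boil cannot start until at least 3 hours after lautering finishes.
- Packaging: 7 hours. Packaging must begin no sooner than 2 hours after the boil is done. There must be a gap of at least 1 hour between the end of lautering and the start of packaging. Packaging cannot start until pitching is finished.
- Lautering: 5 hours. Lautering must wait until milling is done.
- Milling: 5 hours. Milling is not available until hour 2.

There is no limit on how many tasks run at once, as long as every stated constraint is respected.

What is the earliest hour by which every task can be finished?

28

Milling waits on its own release at hour 2, so it starts at hour 2 and finishes at 2 + 5 = hour 7.
Lautering waits on milling (finishes hour 7), so it starts at hour 7 and finishes at 7 + 5 = hour 12.
For pitching: milling (finishes hour 7); lautering (finishes hour 12). Taking the maximum gives a start of hour 12, and it finishes at 12 + 7 = hour 19.
After lautering (finishes hour 12, plus 3-hour gap → hour 15), the boil can start at hour 15 and finishes at hour 19.
Packaging cannot start until the boil (finishes hour 19, plus 2-hour gap → hour 21); lautering (finishes hour 12, plus 1-hour gap → hour 13); pitching (finishes hour 19). The controlling bound is hour 21, so packaging finishes at 21 + 7 = hour 28.
All tasks are finished once the last one completes. Finish times: Milling at 7, Lautering at 12, The boil at 19, Pitching at 19, Packaging at 28. The latest is hour 28.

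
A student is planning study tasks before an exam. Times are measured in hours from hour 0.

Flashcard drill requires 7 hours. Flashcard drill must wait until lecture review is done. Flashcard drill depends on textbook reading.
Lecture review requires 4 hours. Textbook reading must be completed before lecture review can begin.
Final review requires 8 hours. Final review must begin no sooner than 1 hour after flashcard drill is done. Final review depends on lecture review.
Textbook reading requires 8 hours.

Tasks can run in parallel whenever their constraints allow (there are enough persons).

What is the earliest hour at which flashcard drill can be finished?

19

Nothing blocks textbook reading, so it runs from hour 0 to hour 8.
After textbook reading (finishes hour 8), lecture review can start at hour 8 and finishes at hour 12.
Flashcard drill needs all of lecture review (finishes hour 12); textbook reading (finishes hour 8). That puts its earliest start at hour 12; it finishes at 12 + 7 = hour 19.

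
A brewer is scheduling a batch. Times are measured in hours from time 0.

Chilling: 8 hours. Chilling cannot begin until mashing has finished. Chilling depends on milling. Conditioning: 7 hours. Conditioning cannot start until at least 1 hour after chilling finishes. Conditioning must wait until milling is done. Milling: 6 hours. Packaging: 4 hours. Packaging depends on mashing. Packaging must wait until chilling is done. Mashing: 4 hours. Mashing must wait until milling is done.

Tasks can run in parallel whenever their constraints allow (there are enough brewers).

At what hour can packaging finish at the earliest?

22

Milling has no prerequisites, so it starts at hour 0 and finishes at hour 6.
After milling (finishes hour 6), mashing can start at hour 6 and finishes at hour 10.
Chilling has to wait for mashing (finishes hour 10); milling (finishes hour 6). The latest of these is hour 10, so chilling runs hour 10 to 10 + 8 = hour 18.
Packaging has to wait for mashing (finishes hour 10); chilling (finishes hour 18). The latest of these is hour 18, so packaging runs hour 18 to 18 + 4 = hour 22.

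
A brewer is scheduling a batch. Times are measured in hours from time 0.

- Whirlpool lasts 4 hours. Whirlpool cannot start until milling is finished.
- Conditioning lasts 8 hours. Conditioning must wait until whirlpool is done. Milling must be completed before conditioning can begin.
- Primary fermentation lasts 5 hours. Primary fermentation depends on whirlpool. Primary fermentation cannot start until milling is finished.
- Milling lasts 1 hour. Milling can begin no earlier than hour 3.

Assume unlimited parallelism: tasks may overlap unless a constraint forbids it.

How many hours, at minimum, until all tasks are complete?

16

Milling cannot begin until its own release at hour 3. It runs from hour 3 to 3 + 1 = hour 4.
After milling (finishes hour 4), whirlpool can start at hour 4 and finishes at hour 8.
Conditioning cannot start until whirlpool (finishes hour 8); milling (finishes hour 4). The controlling bound is hour 8, so conditioning finishes at 8 + 8 = hour 16.
Primary fermentation needs all of whirlpool (finishes hour 8); milling (finishes hour 4). That puts its earliest start at hour 8; it finishes at 8 + 5 = hour 13.
All tasks are finished once the last one completes. Finish times: Milling at 4, Whirlpool at 8, Primary fermentation at 13, Conditioning at 16. The latest is hour 16.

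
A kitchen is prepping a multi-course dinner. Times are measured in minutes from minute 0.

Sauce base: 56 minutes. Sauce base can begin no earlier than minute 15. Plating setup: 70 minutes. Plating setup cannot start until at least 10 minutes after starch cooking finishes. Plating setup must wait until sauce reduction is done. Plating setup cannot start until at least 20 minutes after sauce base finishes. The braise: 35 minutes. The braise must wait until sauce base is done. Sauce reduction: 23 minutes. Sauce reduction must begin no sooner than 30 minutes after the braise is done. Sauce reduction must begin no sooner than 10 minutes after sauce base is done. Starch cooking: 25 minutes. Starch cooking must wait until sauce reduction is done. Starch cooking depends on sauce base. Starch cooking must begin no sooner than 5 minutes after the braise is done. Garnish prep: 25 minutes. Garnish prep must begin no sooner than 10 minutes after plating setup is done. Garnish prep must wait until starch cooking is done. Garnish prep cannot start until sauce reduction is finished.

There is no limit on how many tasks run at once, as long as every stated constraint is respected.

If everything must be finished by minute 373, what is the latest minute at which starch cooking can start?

Garnish prep has no dependents, so it just needs to finish by minute 373. Starting by 373 − 25 = minute 348 achieves that.
Plating setup feeds into garnish prep (must start by minute 348, minus 10-minute gap → minute 338); so plating setup must finish by minute 338 and therefore start by minute 268.
Starch cooking feeds plating setup (must start by minute 268, minus 10-minute gap → minute 258); garnish prep (must start by minute 348). Taking the minimum, starch cooking must finish by minute 258 and start by 258 − 25 = minute 233.

233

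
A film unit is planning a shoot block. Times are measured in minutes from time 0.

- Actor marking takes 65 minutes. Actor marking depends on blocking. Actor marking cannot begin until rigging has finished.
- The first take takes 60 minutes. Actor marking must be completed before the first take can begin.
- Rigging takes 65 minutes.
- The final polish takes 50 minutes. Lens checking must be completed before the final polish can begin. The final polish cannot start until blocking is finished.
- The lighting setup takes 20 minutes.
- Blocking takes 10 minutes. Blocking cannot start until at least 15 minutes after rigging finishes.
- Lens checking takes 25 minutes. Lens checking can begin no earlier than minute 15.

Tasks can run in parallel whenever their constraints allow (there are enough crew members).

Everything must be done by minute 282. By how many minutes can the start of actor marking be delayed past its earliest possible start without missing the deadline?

Nothing blocks rigging, so it runs from minute 0 to minute 65.
Blocking cannot begin until rigging (finishes minute 65, plus 15-minute gap → minute 80). It runs from minute 80 to 80 + 10 = minute 90.
For actor marking: blocking (finishes minute 90); rigging (finishes minute 65). Taking the maximum gives a start of minute 90, and it finishes at 90 + 65 = minute 155.

Working backward from the deadline:
Nothing follows the first take; the deadline of minute 282 is its only limit. It must start by 282 − 60 = minute 222.
Actor marking feeds into the first take (must start by minute 222); so actor marking must finish by minute 222 and therefore start by minute 157.
So actor marking can start as early as minute 90 and as late as minute 157, giving 157 − 90 = 67 minutes of slack.

67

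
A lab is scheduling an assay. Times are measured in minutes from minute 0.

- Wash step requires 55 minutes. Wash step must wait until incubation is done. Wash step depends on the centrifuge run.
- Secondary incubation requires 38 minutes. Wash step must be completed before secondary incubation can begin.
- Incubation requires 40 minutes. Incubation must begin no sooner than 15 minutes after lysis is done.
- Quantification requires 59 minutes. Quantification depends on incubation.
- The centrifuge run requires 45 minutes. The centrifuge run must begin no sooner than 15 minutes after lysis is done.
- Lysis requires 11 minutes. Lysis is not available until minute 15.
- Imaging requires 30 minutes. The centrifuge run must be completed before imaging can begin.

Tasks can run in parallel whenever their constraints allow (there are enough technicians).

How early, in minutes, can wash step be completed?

Lysis waits on its own release at minute 15, so it starts at minute 15 and finishes at 15 + 11 = minute 26.
After lysis (finishes minute 26, plus 15-minute gap → minute 41), the centrifuge run can start at minute 41 and finishes at minute 86.
Incubation cannot begin until lysis (finishes minute 26, plus 15-minute gap → minute 41). It runs from minute 41 to 41 + 40 = minute 81.
Wash step cannot start until incubation (finishes minute 81); the centrifuge run (finishes minute 86). The controlling bound is minute 86, so wash step finishes at 86 + 55 = minute 141.

141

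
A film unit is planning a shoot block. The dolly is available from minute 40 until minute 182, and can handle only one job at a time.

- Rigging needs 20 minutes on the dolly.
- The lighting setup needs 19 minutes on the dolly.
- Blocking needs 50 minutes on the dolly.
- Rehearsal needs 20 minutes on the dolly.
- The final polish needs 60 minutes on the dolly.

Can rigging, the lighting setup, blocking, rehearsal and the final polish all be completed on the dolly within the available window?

No

The dolly window is 182 − 40 = 142 minutes.
Running back to back, the jobs need 20 + 19 + 50 + 20 + 60 = 169 minutes on the dolly.
Since 169 > 142, they cannot all fit.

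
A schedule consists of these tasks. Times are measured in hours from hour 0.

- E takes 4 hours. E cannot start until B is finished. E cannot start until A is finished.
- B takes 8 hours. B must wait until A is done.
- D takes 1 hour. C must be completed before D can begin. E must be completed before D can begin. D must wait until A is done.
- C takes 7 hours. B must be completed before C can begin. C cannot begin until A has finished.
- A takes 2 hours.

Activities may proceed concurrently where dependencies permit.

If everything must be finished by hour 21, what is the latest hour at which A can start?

3

D has no dependents, so it just needs to finish by hour 21. Starting by 21 − 1 = hour 20 achieves that.
C has to be done before D (must start by hour 20). That means finishing by hour 20, i.e. starting by 20 − 7 = hour 13.
Since D (must start by hour 20) depends on it, E must finish by hour 20. Backing off its 4-hour duration gives a latest start of hour 16.
B has several dependents: C (must start by hour 13); E (must start by hour 16). The earliest of those limits is hour 13, so B must start by 13 − 8 = hour 5.
A must finish in time for B (must start by hour 5); C (must start by hour 13); D (must start by hour 20); E (must start by hour 16). The tightest is hour 5, so A must start by 5 − 2 = hour 3.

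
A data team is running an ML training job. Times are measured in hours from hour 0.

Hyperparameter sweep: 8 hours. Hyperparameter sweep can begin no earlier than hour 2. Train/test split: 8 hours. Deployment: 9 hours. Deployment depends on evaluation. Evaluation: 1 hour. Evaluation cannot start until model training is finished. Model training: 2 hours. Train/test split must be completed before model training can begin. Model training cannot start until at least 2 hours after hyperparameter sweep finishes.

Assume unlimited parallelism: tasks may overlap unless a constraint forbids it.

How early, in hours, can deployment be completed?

Hyperparameter sweep cannot begin until its own release at hour 2. It runs from hour 2 to 2 + 8 = hour 10.
Train/test split can start immediately at hour 0; it finishes at hour 8.
Model training needs all of train/test split (finishes hour 8); hyperparameter sweep (finishes hour 10, plus 2-hour gap → hour 12). That puts its earliest start at hour 12; it finishes at 12 + 2 = hour 14.
After model training (finishes hour 14), evaluation can start at hour 14 and finishes at hour 15.
Deployment cannot begin until evaluation (finishes hour 15). It runs from hour 15 to 15 + 9 = hour 24.

24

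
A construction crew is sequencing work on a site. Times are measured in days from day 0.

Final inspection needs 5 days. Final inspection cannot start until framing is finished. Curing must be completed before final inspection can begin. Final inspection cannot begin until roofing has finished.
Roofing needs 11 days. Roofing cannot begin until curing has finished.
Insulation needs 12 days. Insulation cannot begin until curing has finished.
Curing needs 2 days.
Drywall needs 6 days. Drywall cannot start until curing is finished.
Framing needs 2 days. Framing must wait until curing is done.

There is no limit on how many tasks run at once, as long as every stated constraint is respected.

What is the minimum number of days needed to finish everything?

18

Curing can start immediately at day 0; it finishes at day 2.
Drywall cannot begin until curing (finishes day 2). It runs from day 2 to 2 + 6 = day 8.
Insulation waits on curing (finishes day 2), so it starts at day 2 and finishes at 2 + 12 = day 14.
Roofing cannot begin until curing (finishes day 2). It runs from day 2 to 2 + 11 = day 13.
Framing waits on curing (finishes day 2), so it starts at day 2 and finishes at 2 + 2 = day 4.
Final inspection needs all of framing (finishes day 4); curing (finishes day 2); roofing (finishes day 13). That puts its earliest start at day 13; it finishes at 13 + 5 = day 18.
All tasks are finished once the last one completes. Finish times: Curing at 2, Framing at 4, Roofing at 13, Insulation at 14, Drywall at 8, Final inspection at 18. The latest is day 18.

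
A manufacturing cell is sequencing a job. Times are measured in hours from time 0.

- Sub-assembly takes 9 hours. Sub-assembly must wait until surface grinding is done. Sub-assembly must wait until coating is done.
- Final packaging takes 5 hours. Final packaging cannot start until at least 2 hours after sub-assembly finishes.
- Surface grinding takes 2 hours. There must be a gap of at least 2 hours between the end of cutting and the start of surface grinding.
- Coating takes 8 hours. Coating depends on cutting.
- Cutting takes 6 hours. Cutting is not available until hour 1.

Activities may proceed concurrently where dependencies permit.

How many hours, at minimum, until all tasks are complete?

Cutting cannot begin until its own release at hour 1. It runs from hour 1 to 1 + 6 = hour 7.
Coating cannot begin until cutting (finishes hour 7). It runs from hour 7 to 7 + 8 = hour 15.
Surface grinding cannot begin until cutting (finishes hour 7, plus 2-hour gap → hour 9). It runs from hour 9 to 9 + 2 = hour 11.
Sub-assembly has to wait for surface grinding (finishes hour 11); coating (finishes hour 15). The latest of these is hour 15, so sub-assembly runs hour 15 to 15 + 9 = hour 24.
Final packaging cannot begin until sub-assembly (finishes hour 24, plus 2-hour gap → hour 26). It runs from hour 26 to 26 + 5 = hour 31.
All tasks are finished once the last one completes. Finish times: Cutting at 7, Surface grinding at 11, Coating at 15, Sub-assembly at 24, Final packaging at 31. The latest is hour 31.

31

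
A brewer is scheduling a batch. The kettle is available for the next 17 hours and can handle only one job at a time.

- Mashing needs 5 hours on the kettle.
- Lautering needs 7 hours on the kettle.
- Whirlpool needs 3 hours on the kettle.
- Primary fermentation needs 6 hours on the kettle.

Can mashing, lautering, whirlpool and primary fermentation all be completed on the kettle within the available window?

Running back to back, the jobs need 5 + 7 + 3 + 6 = 21 hours on the kettle.
Since 21 > 17, they cannot all fit.

No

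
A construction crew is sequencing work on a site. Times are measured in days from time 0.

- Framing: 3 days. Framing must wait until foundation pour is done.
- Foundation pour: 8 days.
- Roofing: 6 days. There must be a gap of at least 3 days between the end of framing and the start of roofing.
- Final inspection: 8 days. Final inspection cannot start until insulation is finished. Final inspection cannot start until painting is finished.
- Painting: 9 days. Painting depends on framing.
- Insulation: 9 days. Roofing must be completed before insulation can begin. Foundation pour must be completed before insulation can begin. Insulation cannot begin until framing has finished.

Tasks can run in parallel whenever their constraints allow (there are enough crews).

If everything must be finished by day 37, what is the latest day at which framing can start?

Nothing follows final inspection; the deadline of day 37 is its only limit. It must start by 37 − 8 = day 29.
Insulation must finish before final inspection (must start by day 29). With a 9-day duration, insulation must start by 29 − 9 = day 20.
Since insulation (must start by day 20) depends on it, roofing must finish by day 20. Backing off its 6-day duration gives a latest start of day 14.
Since final inspection (must start by day 29) depends on it, painting must finish by day 29. Backing off its 9-day duration gives a latest start of day 20.
Framing has several dependents: roofing (must start by day 14, minus 3-day gap → day 11); insulation (must start by day 20); painting (must start by day 20). The earliest of those limits is day 11, so framing must start by 11 − 3 = day 8.

8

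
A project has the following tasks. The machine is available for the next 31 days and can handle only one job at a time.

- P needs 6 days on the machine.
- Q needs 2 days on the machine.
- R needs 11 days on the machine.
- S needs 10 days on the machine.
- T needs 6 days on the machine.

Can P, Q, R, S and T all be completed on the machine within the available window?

No

Running back to back, the jobs need 6 + 2 + 11 + 10 + 6 = 35 days on the machine.
Since 35 > 31, they cannot all fit.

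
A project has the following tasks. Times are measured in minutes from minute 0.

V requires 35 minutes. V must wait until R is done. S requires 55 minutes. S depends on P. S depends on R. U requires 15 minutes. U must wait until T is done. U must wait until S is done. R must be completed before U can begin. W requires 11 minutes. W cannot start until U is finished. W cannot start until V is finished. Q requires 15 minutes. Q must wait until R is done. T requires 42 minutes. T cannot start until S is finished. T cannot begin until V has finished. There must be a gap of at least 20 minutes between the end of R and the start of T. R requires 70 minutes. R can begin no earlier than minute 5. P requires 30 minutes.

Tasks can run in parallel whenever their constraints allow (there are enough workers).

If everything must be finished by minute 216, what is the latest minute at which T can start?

Nothing follows W; the deadline of minute 216 is its only limit. It must start by 216 − 11 = minute 205.
U must finish before W (must start by minute 205). With a 15-minute duration, U must start by 205 − 15 = minute 190.
Since U (must start by minute 190) depends on it, T must finish by minute 190. Backing off its 42-minute duration gives a latest start of minute 148.

148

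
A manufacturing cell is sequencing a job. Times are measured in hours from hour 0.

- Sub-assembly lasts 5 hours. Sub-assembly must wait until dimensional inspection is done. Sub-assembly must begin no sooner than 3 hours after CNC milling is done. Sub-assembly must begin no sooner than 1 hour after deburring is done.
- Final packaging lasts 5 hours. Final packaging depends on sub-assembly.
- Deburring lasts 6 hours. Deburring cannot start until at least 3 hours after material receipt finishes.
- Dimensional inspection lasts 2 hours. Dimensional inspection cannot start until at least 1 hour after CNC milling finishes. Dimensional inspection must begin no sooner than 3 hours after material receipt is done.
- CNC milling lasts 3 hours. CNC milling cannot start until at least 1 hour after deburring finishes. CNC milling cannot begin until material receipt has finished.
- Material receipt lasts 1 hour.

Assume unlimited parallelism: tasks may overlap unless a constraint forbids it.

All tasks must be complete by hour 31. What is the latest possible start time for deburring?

Final packaging must finish by hour 31; it takes 5 hours, so it must start by 31 − 5 = hour 26.
Sub-assembly feeds into final packaging (must start by hour 26); so sub-assembly must finish by hour 26 and therefore start by hour 21.
Since sub-assembly (must start by hour 21) depends on it, dimensional inspection must finish by hour 21. Backing off its 2-hour duration gives a latest start of hour 19.
CNC milling feeds dimensional inspection (must start by hour 19, minus 1-hour gap → hour 18); sub-assembly (must start by hour 21, minus 3-hour gap → hour 18). Taking the minimum, CNC milling must finish by hour 18 and start by 18 − 3 = hour 15.
Deburring must finish in time for CNC milling (must start by hour 15, minus 1-hour gap → hour 14); sub-assembly (must start by hour 21, minus 1-hour gap → hour 20). The tightest is hour 14, so deburring must start by 14 − 6 = hour 8.

8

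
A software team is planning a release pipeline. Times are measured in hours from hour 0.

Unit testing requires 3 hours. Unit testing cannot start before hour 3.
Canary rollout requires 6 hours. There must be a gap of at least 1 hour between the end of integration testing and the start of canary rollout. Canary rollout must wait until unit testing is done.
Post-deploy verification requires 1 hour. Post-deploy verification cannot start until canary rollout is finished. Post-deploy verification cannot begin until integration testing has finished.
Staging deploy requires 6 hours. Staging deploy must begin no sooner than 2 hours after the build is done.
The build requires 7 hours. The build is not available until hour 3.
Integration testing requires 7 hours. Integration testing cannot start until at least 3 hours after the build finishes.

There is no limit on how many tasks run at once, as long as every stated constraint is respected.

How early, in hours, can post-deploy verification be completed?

28

After its own release at hour 3, unit testing can start at hour 3 and finishes at hour 6.
The build cannot begin until its own release at hour 3. It runs from hour 3 to 3 + 7 = hour 10.
Integration testing waits on the build (finishes hour 10, plus 3-hour gap → hour 13), so it starts at hour 13 and finishes at 13 + 7 = hour 20.
Canary rollout cannot start until integration testing (finishes hour 20, plus 1-hour gap → hour 21); unit testing (finishes hour 6). The controlling bound is hour 21, so canary rollout finishes at 21 + 6 = hour 27.
Post-deploy verification needs all of canary rollout (finishes hour 27); integration testing (finishes hour 20). That puts its earliest start at hour 27; it finishes at 27 + 1 = hour 28.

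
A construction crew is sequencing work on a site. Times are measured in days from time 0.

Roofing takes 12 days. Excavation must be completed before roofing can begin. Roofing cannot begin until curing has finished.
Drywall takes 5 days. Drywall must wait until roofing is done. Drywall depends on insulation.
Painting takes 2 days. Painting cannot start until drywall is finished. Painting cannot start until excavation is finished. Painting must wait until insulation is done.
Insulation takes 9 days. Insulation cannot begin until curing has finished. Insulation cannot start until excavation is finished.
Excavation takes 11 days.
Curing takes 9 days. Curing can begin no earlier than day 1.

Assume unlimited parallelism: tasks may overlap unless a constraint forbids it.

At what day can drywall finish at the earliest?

Curing waits on its own release at day 1, so it starts at day 1 and finishes at 1 + 9 = day 10.
Excavation can start immediately at day 0; it finishes at day 11.
Insulation cannot start until curing (finishes day 10); excavation (finishes day 11). The controlling bound is day 11, so insulation finishes at 11 + 9 = day 20.
Roofing cannot start until excavation (finishes day 11); curing (finishes day 10). The controlling bound is day 11, so roofing finishes at 11 + 12 = day 23.
For drywall: roofing (finishes day 23); insulation (finishes day 20). Taking the maximum gives a start of day 23, and it finishes at 23 + 5 = day 28.

28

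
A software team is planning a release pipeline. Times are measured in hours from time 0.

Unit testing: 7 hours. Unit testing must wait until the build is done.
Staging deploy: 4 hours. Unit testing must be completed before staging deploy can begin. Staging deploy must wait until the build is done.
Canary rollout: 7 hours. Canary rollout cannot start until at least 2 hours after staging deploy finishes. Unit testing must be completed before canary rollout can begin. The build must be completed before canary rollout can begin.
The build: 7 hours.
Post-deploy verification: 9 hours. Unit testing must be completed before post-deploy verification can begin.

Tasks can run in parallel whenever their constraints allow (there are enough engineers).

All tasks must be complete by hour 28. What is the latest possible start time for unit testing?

8

Canary rollout must finish by hour 28; it takes 7 hours, so it must start by 28 − 7 = hour 21.
Staging deploy feeds into canary rollout (must start by hour 21, minus 2-hour gap → hour 19); so staging deploy must finish by hour 19 and therefore start by hour 15.
Post-deploy verification must finish by hour 28; it takes 9 hours, so it must start by 28 − 9 = hour 19.
For unit testing: staging deploy (must start by hour 15); canary rollout (must start by hour 21); post-deploy verification (must start by hour 19). The most restrictive is hour 15; with a 7-hour duration, unit testing must start by hour 8.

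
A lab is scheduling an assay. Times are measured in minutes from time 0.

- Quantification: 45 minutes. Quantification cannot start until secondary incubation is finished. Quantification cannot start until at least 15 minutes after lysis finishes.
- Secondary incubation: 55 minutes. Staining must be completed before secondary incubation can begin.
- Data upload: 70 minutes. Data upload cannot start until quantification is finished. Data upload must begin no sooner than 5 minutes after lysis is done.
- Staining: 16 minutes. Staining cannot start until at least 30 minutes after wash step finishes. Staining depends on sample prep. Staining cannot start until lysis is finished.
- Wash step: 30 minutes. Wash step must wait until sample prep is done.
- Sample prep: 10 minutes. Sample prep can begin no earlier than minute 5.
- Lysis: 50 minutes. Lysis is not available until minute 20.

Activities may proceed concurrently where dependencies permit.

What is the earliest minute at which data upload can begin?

Lysis waits on its own release at minute 20, so it starts at minute 20 and finishes at 20 + 50 = minute 70.
Sample prep waits on its own release at minute 5, so it starts at minute 5 and finishes at 5 + 10 = minute 15.
After sample prep (finishes minute 15), wash step can start at minute 15 and finishes at minute 45.
For staining: wash step (finishes minute 45, plus 30-minute gap → minute 75); sample prep (finishes minute 15); lysis (finishes minute 70). Taking the maximum gives a start of minute 75, and it finishes at 75 + 16 = minute 91.
Secondary incubation cannot begin until staining (finishes minute 91). It runs from minute 91 to 91 + 55 = minute 146.
Quantification cannot start until secondary incubation (finishes minute 146); lysis (finishes minute 70, plus 15-minute gap → minute 85). The controlling bound is minute 146, so quantification finishes at 146 + 45 = minute 191.
Data upload waits on quantification (finishes minute 191); lysis (finishes minute 70, plus 5-minute gap → minute 75). The latest of these is minute 191, which is the earliest data upload can start.

191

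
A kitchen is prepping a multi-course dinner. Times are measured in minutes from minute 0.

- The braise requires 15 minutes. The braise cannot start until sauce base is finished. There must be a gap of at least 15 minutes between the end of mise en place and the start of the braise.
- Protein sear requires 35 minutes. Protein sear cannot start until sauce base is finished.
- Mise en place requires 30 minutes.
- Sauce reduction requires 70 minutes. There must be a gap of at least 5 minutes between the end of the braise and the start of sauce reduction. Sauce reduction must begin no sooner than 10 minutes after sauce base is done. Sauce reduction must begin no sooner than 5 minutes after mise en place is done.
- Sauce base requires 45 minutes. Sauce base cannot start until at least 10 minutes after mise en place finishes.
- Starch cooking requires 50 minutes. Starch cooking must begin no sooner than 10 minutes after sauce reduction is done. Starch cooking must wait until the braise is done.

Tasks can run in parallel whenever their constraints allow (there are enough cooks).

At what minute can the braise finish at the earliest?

Mise en place can start immediately at minute 0; it finishes at minute 30.
Sauce base cannot begin until mise en place (finishes minute 30, plus 10-minute gap → minute 40). It runs from minute 40 to 40 + 45 = minute 85.
The braise has to wait for sauce base (finishes minute 85); mise en place (finishes minute 30, plus 15-minute gap → minute 45). The latest of these is minute 85, so the braise runs minute 85 to 85 + 15 = minute 100.

100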